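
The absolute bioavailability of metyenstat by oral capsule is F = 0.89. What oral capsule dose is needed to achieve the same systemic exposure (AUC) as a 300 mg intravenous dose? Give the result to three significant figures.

For equal systemic exposure: F × D_ev = D_iv
D_ev = D_iv / F = 300 / 0.89 = 337.079 mg

D_oral = 337 mg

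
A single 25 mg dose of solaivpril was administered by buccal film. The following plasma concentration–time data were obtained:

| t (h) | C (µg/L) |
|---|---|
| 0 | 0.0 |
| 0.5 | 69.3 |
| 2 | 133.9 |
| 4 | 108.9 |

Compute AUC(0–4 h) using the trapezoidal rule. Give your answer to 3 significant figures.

AUC = 413 µg/L·h

Trapezoidal AUC_0→4:
  [0→0.5]: (0.0+69.3)/2 × 0.5 = 17.325
  [0.5→2]: (69.3+133.9)/2 × 1.5 = 152.4
  [2→4]: (133.9+108.9)/2 × 2 = 242.8
  Sum = 412.525 µg/L·h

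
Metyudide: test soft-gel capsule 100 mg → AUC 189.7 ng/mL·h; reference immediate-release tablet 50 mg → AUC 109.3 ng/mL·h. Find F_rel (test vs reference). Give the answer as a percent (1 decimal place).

F_rel = (AUC_test/D_test) / (AUC_ref/D_ref)
      = (189.7/100) / (109.3/50)
      = 1.897 / 2.186 = 0.8678 = 86.78%

F_rel = 86.8%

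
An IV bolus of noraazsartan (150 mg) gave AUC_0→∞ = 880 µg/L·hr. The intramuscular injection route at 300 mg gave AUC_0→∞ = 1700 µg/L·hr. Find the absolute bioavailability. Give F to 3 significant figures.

F = 0.966

F = (AUC_ev / D_ev) / (AUC_iv / D_iv)
  = (1700/300) / (880/150)
  = 5.66667 / 5.86667 = 0.9659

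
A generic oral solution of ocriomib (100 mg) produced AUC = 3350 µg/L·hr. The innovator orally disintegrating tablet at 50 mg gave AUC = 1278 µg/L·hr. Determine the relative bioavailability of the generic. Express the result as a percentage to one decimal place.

F_rel = 131.1%

F_rel = (AUC_test/D_test) / (AUC_ref/D_ref)
      = (3350/100) / (1278/50)
      = 33.5 / 25.56 = 1.3106 = 131.06%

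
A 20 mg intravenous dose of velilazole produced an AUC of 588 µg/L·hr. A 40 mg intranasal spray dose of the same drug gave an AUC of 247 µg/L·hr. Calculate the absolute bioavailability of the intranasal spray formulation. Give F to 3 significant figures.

F = 0.210

F = (AUC_ev / D_ev) / (AUC_iv / D_iv)
  = (247/40) / (588/20)
  = 6.175 / 29.4 = 0.2100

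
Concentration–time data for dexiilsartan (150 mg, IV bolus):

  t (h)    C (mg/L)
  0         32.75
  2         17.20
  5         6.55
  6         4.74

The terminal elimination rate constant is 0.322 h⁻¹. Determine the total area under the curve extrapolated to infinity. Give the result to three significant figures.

Trapezoidal AUC_0→6:
  [0→2]: (32.75+17.20)/2 × 2 = 49.95
  [2→5]: (17.20+6.55)/2 × 3 = 35.625
  [5→6]: (6.55+4.74)/2 × 1 = 5.645
  Sum = 91.22 mg/L·h
Extrapolated tail: C_last / k_e = 4.74 / 0.322 = 14.720
AUC_0→∞ = 91.22 + 14.720 = 105.94 mg/L·h

AUC = 106 mg/L·h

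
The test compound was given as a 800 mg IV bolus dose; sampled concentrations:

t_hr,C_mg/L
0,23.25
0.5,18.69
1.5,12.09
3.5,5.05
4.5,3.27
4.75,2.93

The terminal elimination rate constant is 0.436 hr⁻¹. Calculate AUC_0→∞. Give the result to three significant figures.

Trapezoidal AUC_0→4.75:
  [0→0.5]: (23.25+18.69)/2 × 0.5 = 10.485
  [0.5→1.5]: (18.69+12.09)/2 × 1 = 15.39
  [1.5→3.5]: (12.09+5.05)/2 × 2 = 17.14
  [3.5→4.5]: (5.05+3.27)/2 × 1 = 4.16
  [4.5→4.75]: (3.27+2.93)/2 × 0.25 = 0.775
  Sum = 47.95 mg/L·hr
Extrapolated tail: C_last / k_e = 2.93 / 0.436 = 6.720
AUC_0→∞ = 47.95 + 6.720 = 54.67 mg/L·hr

AUC = 54.7 mg/L·hr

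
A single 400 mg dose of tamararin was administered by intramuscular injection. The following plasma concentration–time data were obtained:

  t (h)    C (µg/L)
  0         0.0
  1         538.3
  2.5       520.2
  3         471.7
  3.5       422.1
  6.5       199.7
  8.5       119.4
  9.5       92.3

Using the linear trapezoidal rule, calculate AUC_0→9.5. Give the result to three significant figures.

AUC = 2890 µg/L·h

Trapezoidal AUC_0→9.5:
  [0→1]: (0.0+538.3)/2 × 1 = 269.15
  [1→2.5]: (538.3+520.2)/2 × 1.5 = 793.875
  [2.5→3]: (520.2+471.7)/2 × 0.5 = 247.975
  [3→3.5]: (471.7+422.1)/2 × 0.5 = 223.45
  [3.5→6.5]: (422.1+199.7)/2 × 3 = 932.7
  [6.5→8.5]: (199.7+119.4)/2 × 2 = 319.1
  [8.5→9.5]: (119.4+92.3)/2 × 1 = 105.85
  Sum = 2892.1 µg/L·h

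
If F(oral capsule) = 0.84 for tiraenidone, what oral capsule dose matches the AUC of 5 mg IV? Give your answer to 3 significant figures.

For equal systemic exposure: F × D_ev = D_iv
D_ev = D_iv / F = 5 / 0.84 = 5.95238 mg

D_oral = 5.95 mg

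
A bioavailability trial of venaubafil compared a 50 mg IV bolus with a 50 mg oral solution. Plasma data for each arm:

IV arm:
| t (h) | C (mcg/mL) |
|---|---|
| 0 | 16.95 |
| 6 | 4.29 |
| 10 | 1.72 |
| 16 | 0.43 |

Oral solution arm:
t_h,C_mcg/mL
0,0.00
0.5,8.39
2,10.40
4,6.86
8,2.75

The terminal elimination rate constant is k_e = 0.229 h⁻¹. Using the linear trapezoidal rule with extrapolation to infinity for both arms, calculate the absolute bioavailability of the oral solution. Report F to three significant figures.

Trapezoidal AUC_0→16 (IV):
  [0→6]: (16.95+4.29)/2 × 6 = 63.72
  [6→10]: (4.29+1.72)/2 × 4 = 12.02
  [10→16]: (1.72+0.43)/2 × 6 = 6.45
  Sum = 82.19 mcg/mL·h
IV tail: 0.43/0.229 = 1.878; AUC_iv,0→∞ = 82.19 + 1.878 = 84.068 mcg/mL·h
Trapezoidal AUC_0→8 (oral solution):
  [0→0.5]: (0.00+8.39)/2 × 0.5 = 2.0975
  [0.5→2]: (8.39+10.40)/2 × 1.5 = 14.0925
  [2→4]: (10.40+6.86)/2 × 2 = 17.26
  [4→8]: (6.86+2.75)/2 × 4 = 19.22
  Sum = 52.67 mcg/mL·h
oral solution tail: 2.75/0.229 = 12.009; AUC_ev,0→∞ = 52.67 + 12.009 = 64.679 mcg/mL·h
F = (AUC_ev/D_ev)/(AUC_iv/D_iv) = (64.679/50)/(84.068/50) = 1.29358/1.68136 = 0.7694

F = 0.769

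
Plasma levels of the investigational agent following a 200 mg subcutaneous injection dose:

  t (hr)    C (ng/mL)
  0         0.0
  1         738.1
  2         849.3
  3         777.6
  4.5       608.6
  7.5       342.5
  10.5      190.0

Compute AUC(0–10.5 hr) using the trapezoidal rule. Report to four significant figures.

AUC = 5241 ng/mL·hr

Trapezoidal AUC_0→10.5:
  [0→1]: (0.0+738.1)/2 × 1 = 369.05
  [1→2]: (738.1+849.3)/2 × 1 = 793.7
  [2→3]: (849.3+777.6)/2 × 1 = 813.45
  [3→4.5]: (777.6+608.6)/2 × 1.5 = 1039.65
  [4.5→7.5]: (608.6+342.5)/2 × 3 = 1426.65
  [7.5→10.5]: (342.5+190.0)/2 × 3 = 798.75
  Sum = 5241.25 ng/mL·hr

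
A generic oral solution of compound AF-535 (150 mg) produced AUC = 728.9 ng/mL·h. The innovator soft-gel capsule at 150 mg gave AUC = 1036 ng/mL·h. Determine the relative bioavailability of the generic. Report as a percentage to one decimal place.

F_rel = 70.4%

F_rel = (AUC_test/D_test) / (AUC_ref/D_ref)
      = (728.9/150) / (1036/150)
      = 4.85933 / 6.90667 = 0.7036 = 70.36%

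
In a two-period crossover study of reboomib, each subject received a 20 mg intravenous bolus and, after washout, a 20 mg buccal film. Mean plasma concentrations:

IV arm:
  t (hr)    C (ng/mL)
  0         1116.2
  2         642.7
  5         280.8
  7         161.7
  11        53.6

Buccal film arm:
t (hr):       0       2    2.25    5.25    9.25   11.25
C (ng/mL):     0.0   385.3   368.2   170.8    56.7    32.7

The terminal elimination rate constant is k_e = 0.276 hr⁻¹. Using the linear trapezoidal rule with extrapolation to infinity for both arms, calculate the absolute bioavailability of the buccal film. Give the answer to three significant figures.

Trapezoidal AUC_0→11 (IV):
  [0→2]: (1116.2+642.7)/2 × 2 = 1758.9
  [2→5]: (642.7+280.8)/2 × 3 = 1385.25
  [5→7]: (280.8+161.7)/2 × 2 = 442.5
  [7→11]: (161.7+53.6)/2 × 4 = 430.6
  Sum = 4017.25 ng/mL·hr
IV tail: 53.6/0.276 = 194.203; AUC_iv,0→∞ = 4017.25 + 194.203 = 4211.453 ng/mL·hr
Trapezoidal AUC_0→11.25 (buccal film):
  [0→2]: (0.0+385.3)/2 × 2 = 385.3
  [2→2.25]: (385.3+368.2)/2 × 0.25 = 94.1875
  [2.25→5.25]: (368.2+170.8)/2 × 3 = 808.5
  [5.25→9.25]: (170.8+56.7)/2 × 4 = 455.0
  [9.25→11.25]: (56.7+32.7)/2 × 2 = 89.4
  Sum = 1832.3875 ng/mL·hr
buccal film tail: 32.7/0.276 = 118.478; AUC_ev,0→∞ = 1832.3875 + 118.478 = 1950.8655 ng/mL·hr
F = (AUC_ev/D_ev)/(AUC_iv/D_iv) = (1950.8655/20)/(4211.453/20) = 97.543275/210.57265 = 0.4632

F = 0.463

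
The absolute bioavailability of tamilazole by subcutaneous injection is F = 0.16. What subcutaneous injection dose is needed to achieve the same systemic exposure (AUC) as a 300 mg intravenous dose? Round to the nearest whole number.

For equal systemic exposure: F × D_ev = D_iv
D_ev = D_iv / F = 300 / 0.16 = 1875 mg

D_subcutaneous = 1875 mg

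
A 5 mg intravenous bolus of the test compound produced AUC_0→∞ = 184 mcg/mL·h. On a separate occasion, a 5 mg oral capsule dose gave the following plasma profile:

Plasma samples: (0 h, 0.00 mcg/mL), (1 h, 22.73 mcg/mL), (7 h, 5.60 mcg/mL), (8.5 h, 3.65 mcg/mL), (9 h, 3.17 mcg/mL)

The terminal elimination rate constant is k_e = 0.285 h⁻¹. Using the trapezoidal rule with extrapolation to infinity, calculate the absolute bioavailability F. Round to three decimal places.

Trapezoidal AUC_0→9 (oral capsule):
  [0→1]: (0.00+22.73)/2 × 1 = 11.365
  [1→7]: (22.73+5.60)/2 × 6 = 84.99
  [7→8.5]: (5.60+3.65)/2 × 1.5 = 6.9375
  [8.5→9]: (3.65+3.17)/2 × 0.5 = 1.705
  Sum = 104.9975 mcg/mL·h
Tail: C_last/k_e = 3.17/0.285 = 11.123
AUC_0→∞ (oral capsule) = 104.9975 + 11.123 = 116.1205 mcg/mL·h
F = (AUC_ev/D_ev)/(AUC_iv/D_iv) = (116.1205/5)/(184/5) = 23.2241/36.8 = 0.6311

F = 0.631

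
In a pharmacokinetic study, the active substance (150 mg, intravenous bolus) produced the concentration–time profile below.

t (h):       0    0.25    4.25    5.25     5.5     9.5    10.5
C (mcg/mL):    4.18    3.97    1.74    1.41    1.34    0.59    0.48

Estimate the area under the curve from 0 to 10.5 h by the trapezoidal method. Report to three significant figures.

Trapezoidal AUC_0→10.5:
  [0→0.25]: (4.18+3.97)/2 × 0.25 = 1.01875
  [0.25→4.25]: (3.97+1.74)/2 × 4 = 11.42
  [4.25→5.25]: (1.74+1.41)/2 × 1 = 1.575
  [5.25→5.5]: (1.41+1.34)/2 × 0.25 = 0.34375
  [5.5→9.5]: (1.34+0.59)/2 × 4 = 3.86
  [9.5→10.5]: (0.59+0.48)/2 × 1 = 0.535
  Sum = 18.7525 mcg/mL·h

AUC = 18.8 mcg/mL·h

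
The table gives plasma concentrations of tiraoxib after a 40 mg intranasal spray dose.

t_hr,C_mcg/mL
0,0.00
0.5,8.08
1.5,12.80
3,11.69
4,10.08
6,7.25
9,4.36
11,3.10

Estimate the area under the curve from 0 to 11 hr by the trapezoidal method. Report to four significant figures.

AUC = 83.92 mcg/mL·hr

Trapezoidal AUC_0→11:
  [0→0.5]: (0.00+8.08)/2 × 0.5 = 2.02
  [0.5→1.5]: (8.08+12.80)/2 × 1 = 10.44
  [1.5→3]: (12.80+11.69)/2 × 1.5 = 18.3675
  [3→4]: (11.69+10.08)/2 × 1 = 10.885
  [4→6]: (10.08+7.25)/2 × 2 = 17.33
  [6→9]: (7.25+4.36)/2 × 3 = 17.415
  [9→11]: (4.36+3.10)/2 × 2 = 7.46
  Sum = 83.9175 mcg/mL·hr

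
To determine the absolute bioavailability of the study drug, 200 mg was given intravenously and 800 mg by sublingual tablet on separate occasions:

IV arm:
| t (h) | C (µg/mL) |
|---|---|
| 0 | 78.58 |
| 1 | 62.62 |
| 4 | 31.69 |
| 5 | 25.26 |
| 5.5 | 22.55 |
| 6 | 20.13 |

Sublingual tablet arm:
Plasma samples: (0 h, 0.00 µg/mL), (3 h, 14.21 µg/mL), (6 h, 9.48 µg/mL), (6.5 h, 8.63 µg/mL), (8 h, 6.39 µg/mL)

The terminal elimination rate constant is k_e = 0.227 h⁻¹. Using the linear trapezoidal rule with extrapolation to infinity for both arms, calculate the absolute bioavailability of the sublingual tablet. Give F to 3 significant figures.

F = 0.0716

Trapezoidal AUC_0→6 (IV):
  [0→1]: (78.58+62.62)/2 × 1 = 70.6
  [1→4]: (62.62+31.69)/2 × 3 = 141.465
  [4→5]: (31.69+25.26)/2 × 1 = 28.475
  [5→5.5]: (25.26+22.55)/2 × 0.5 = 11.9525
  [5.5→6]: (22.55+20.13)/2 × 0.5 = 10.67
  Sum = 263.1625 µg/mL·h
IV tail: 20.13/0.227 = 88.678; AUC_iv,0→∞ = 263.1625 + 88.678 = 351.8405 µg/mL·h
Trapezoidal AUC_0→8 (sublingual tablet):
  [0→3]: (0.00+14.21)/2 × 3 = 21.315
  [3→6]: (14.21+9.48)/2 × 3 = 35.535
  [6→6.5]: (9.48+8.63)/2 × 0.5 = 4.5275
  [6.5→8]: (8.63+6.39)/2 × 1.5 = 11.265
  Sum = 72.6425 µg/mL·h
sublingual tablet tail: 6.39/0.227 = 28.150; AUC_ev,0→∞ = 72.6425 + 28.150 = 100.7925 µg/mL·h
F = (AUC_ev/D_ev)/(AUC_iv/D_iv) = (100.7925/800)/(351.8405/200) = 0.125991/1.7592025 = 0.0716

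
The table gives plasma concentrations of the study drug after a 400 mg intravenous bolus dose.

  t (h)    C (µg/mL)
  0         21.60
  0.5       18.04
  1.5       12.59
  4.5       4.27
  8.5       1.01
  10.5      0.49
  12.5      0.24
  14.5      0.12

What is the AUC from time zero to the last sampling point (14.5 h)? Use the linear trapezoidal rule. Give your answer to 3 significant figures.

Trapezoidal AUC_0→14.5:
  [0→0.5]: (21.60+18.04)/2 × 0.5 = 9.91
  [0.5→1.5]: (18.04+12.59)/2 × 1 = 15.315
  [1.5→4.5]: (12.59+4.27)/2 × 3 = 25.29
  [4.5→8.5]: (4.27+1.01)/2 × 4 = 10.56
  [8.5→10.5]: (1.01+0.49)/2 × 2 = 1.5
  [10.5→12.5]: (0.49+0.24)/2 × 2 = 0.73
  [12.5→14.5]: (0.24+0.12)/2 × 2 = 0.36
  Sum = 63.665 µg/mL·h

AUC = 63.7 µg/mL·h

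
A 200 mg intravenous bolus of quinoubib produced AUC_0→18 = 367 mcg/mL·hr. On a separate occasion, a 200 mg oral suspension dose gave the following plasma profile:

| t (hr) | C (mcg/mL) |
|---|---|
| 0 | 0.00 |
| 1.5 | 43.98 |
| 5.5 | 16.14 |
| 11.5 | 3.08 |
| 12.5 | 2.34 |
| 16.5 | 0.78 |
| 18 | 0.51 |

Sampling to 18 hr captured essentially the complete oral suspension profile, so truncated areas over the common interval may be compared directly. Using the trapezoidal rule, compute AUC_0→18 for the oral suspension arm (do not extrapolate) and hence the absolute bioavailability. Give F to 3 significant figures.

Trapezoidal AUC_0→18 (oral suspension):
  [0→1.5]: (0.00+43.98)/2 × 1.5 = 32.985
  [1.5→5.5]: (43.98+16.14)/2 × 4 = 120.24
  [5.5→11.5]: (16.14+3.08)/2 × 6 = 57.66
  [11.5→12.5]: (3.08+2.34)/2 × 1 = 2.71
  [12.5→16.5]: (2.34+0.78)/2 × 4 = 6.24
  [16.5→18]: (0.78+0.51)/2 × 1.5 = 0.9675
  Sum = 220.8025 mcg/mL·hr
F = (AUC_ev/D_ev)/(AUC_iv/D_iv) = (220.8025/200)/(367/200) = 1.1040125/1.835 = 0.6016

F = 0.602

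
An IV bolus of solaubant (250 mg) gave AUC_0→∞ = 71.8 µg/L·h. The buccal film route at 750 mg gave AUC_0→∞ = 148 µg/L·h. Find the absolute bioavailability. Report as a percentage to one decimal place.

F = 68.7%

F = (AUC_ev / D_ev) / (AUC_iv / D_iv)
  = (148/750) / (71.8/250)
  = 0.197333 / 0.2872 = 0.6871
  = 68.71%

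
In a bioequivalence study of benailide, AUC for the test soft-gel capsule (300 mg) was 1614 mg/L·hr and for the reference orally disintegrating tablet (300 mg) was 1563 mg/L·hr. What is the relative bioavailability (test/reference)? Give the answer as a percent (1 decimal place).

F_rel = 103.3%

F_rel = (AUC_test/D_test) / (AUC_ref/D_ref)
      = (1614/300) / (1563/300)
      = 5.38 / 5.21 = 1.0326 = 103.26%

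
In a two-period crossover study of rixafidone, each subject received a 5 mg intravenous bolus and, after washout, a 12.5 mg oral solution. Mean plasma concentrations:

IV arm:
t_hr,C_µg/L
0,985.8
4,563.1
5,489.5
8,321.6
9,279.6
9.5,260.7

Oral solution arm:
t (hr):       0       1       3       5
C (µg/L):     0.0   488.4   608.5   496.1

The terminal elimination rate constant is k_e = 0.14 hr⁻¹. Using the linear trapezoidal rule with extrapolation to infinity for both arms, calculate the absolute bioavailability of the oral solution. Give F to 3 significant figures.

Trapezoidal AUC_0→9.5 (IV):
  [0→4]: (985.8+563.1)/2 × 4 = 3097.8
  [4→5]: (563.1+489.5)/2 × 1 = 526.3
  [5→8]: (489.5+321.6)/2 × 3 = 1216.65
  [8→9]: (321.6+279.6)/2 × 1 = 300.6
  [9→9.5]: (279.6+260.7)/2 × 0.5 = 135.075
  Sum = 5276.425 µg/L·hr
IV tail: 260.7/0.14 = 1862.143; AUC_iv,0→∞ = 5276.425 + 1862.143 = 7138.568 µg/L·hr
Trapezoidal AUC_0→5 (oral solution):
  [0→1]: (0.0+488.4)/2 × 1 = 244.2
  [1→3]: (488.4+608.5)/2 × 2 = 1096.9
  [3→5]: (608.5+496.1)/2 × 2 = 1104.6
  Sum = 2445.7 µg/L·hr
oral solution tail: 496.1/0.14 = 3543.571; AUC_ev,0→∞ = 2445.7 + 3543.571 = 5989.271 µg/L·hr
F = (AUC_ev/D_ev)/(AUC_iv/D_iv) = (5989.271/12.5)/(7138.568/5) = 479.14168/1427.7136 = 0.3356

F = 0.336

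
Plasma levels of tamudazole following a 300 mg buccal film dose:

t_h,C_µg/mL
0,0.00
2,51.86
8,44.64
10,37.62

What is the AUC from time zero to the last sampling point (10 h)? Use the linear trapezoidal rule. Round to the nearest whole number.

AUC = 424 µg/mL·h

Trapezoidal AUC_0→10:
  [0→2]: (0.00+51.86)/2 × 2 = 51.86
  [2→8]: (51.86+44.64)/2 × 6 = 289.5
  [8→10]: (44.64+37.62)/2 × 2 = 82.26
  Sum = 423.62 µg/mL·h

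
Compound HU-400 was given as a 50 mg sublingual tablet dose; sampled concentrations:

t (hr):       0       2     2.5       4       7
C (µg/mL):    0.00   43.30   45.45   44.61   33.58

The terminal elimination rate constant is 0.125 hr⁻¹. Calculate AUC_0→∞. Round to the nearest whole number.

Trapezoidal AUC_0→7:
  [0→2]: (0.00+43.30)/2 × 2 = 43.3
  [2→2.5]: (43.30+45.45)/2 × 0.5 = 22.1875
  [2.5→4]: (45.45+44.61)/2 × 1.5 = 67.545
  [4→7]: (44.61+33.58)/2 × 3 = 117.285
  Sum = 250.3175 µg/mL·hr
Extrapolated tail: C_last / k_e = 33.58 / 0.125 = 268.640
AUC_0→∞ = 250.3175 + 268.640 = 518.9575 µg/mL·hr

AUC = 519 µg/mL·hr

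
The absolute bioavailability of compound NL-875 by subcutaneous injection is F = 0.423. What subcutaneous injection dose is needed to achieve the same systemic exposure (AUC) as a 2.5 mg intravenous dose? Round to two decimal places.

For equal systemic exposure: F × D_ev = D_iv
D_ev = D_iv / F = 2.5 / 0.423 = 5.91017 mg

D_subcutaneous = 5.91 mg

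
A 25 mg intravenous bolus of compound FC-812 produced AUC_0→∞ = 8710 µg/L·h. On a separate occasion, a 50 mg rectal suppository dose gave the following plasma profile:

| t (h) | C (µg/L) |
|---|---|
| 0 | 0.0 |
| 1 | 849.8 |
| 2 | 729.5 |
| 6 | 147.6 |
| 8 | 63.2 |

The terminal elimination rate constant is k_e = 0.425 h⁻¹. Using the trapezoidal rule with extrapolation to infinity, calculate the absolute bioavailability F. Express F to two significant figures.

Trapezoidal AUC_0→8 (rectal suppository):
  [0→1]: (0.0+849.8)/2 × 1 = 424.9
  [1→2]: (849.8+729.5)/2 × 1 = 789.65
  [2→6]: (729.5+147.6)/2 × 4 = 1754.2
  [6→8]: (147.6+63.2)/2 × 2 = 210.8
  Sum = 3179.55 µg/L·h
Tail: C_last/k_e = 63.2/0.425 = 148.706
AUC_0→∞ (rectal suppository) = 3179.55 + 148.706 = 3328.256 µg/L·h
F = (AUC_ev/D_ev)/(AUC_iv/D_iv) = (3328.256/50)/(8710/25) = 66.56512/348.4 = 0.1911

F = 0.19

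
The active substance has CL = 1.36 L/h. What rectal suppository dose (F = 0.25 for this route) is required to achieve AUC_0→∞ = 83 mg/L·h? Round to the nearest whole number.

Dose = CL × AUC_0→∞ / F
     = 1.36 × 83 / 0.25 = 451.52 mg

Dose = 452 mg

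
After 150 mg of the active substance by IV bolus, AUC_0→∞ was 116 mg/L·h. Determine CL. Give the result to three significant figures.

CL = 1.29 L/h

CL = Dose_iv / AUC_0→∞
   = 150 / 116 = 1.2931 L/h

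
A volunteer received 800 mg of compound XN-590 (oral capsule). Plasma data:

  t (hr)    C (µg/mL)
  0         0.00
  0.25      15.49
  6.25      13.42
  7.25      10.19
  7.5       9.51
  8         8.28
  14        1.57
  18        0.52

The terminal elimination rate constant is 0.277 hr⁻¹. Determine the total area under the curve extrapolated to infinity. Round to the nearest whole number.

AUC = 143 µg/mL·hr

Trapezoidal AUC_0→18:
  [0→0.25]: (0.00+15.49)/2 × 0.25 = 1.93625
  [0.25→6.25]: (15.49+13.42)/2 × 6 = 86.73
  [6.25→7.25]: (13.42+10.19)/2 × 1 = 11.805
  [7.25→7.5]: (10.19+9.51)/2 × 0.25 = 2.4625
  [7.5→8]: (9.51+8.28)/2 × 0.5 = 4.4475
  [8→14]: (8.28+1.57)/2 × 6 = 29.55
  [14→18]: (1.57+0.52)/2 × 4 = 4.18
  Sum = 141.11125 µg/mL·hr
Extrapolated tail: C_last / k_e = 0.52 / 0.277 = 1.877
AUC_0→∞ = 141.11125 + 1.877 = 142.98825 µg/mL·hr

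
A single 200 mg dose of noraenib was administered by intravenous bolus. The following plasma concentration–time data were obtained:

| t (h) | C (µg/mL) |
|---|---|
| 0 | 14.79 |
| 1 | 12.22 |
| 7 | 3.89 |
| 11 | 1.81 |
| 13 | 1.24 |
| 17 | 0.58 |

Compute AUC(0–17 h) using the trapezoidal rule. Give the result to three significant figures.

Trapezoidal AUC_0→17:
  [0→1]: (14.79+12.22)/2 × 1 = 13.505
  [1→7]: (12.22+3.89)/2 × 6 = 48.33
  [7→11]: (3.89+1.81)/2 × 4 = 11.4
  [11→13]: (1.81+1.24)/2 × 2 = 3.05
  [13→17]: (1.24+0.58)/2 × 4 = 3.64
  Sum = 79.925 µg/mL·h

AUC = 79.9 µg/mL·h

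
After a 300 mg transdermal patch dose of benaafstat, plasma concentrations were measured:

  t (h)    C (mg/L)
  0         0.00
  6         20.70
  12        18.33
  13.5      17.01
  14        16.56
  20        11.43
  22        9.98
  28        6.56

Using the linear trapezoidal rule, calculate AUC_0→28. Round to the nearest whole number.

Trapezoidal AUC_0→28:
  [0→6]: (0.00+20.70)/2 × 6 = 62.1
  [6→12]: (20.70+18.33)/2 × 6 = 117.09
  [12→13.5]: (18.33+17.01)/2 × 1.5 = 26.505
  [13.5→14]: (17.01+16.56)/2 × 0.5 = 8.3925
  [14→20]: (16.56+11.43)/2 × 6 = 83.97
  [20→22]: (11.43+9.98)/2 × 2 = 21.41
  [22→28]: (9.98+6.56)/2 × 6 = 49.62
  Sum = 369.0875 mg/L·h

AUC = 369 mg/L·h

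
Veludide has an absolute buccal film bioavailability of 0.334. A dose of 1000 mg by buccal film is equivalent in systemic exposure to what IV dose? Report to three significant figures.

D_iv = 334 mg

Systemic exposure from an extravascular dose = F × D_ev, so the equivalent IV dose is F × D_ev.
D_iv = F × D_ev = 0.334 × 1000 = 334 mg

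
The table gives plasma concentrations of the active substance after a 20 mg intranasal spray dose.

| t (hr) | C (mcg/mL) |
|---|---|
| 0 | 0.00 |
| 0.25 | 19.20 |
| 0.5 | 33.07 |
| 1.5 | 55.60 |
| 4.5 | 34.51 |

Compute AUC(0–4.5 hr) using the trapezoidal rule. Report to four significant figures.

Trapezoidal AUC_0→4.5:
  [0→0.25]: (0.00+19.20)/2 × 0.25 = 2.4
  [0.25→0.5]: (19.20+33.07)/2 × 0.25 = 6.53375
  [0.5→1.5]: (33.07+55.60)/2 × 1 = 44.335
  [1.5→4.5]: (55.60+34.51)/2 × 3 = 135.165
  Sum = 188.43375 mcg/mL·hr

AUC = 188.4 mcg/mL·hr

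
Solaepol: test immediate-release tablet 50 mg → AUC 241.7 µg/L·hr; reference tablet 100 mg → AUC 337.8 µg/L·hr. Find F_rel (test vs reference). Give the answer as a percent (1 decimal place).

F_rel = (AUC_test/D_test) / (AUC_ref/D_ref)
      = (241.7/50) / (337.8/100)
      = 4.834 / 3.378 = 1.4310 = 143.10%

F_rel = 143.1%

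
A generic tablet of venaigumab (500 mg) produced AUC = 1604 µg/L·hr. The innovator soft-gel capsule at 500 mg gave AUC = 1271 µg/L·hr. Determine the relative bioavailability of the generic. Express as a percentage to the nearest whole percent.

F_rel = (AUC_test/D_test) / (AUC_ref/D_ref)
      = (1604/500) / (1271/500)
      = 3.208 / 2.542 = 1.2620 = 126.20%

F_rel = 126%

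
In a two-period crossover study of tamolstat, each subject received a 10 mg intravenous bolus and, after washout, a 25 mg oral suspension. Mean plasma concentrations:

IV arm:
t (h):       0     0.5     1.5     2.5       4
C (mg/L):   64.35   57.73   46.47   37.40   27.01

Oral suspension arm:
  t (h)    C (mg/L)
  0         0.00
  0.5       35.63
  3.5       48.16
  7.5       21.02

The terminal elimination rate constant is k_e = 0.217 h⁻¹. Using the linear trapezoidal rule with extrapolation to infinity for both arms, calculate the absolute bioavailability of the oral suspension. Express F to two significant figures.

F = 0.50

Trapezoidal AUC_0→4 (IV):
  [0→0.5]: (64.35+57.73)/2 × 0.5 = 30.52
  [0.5→1.5]: (57.73+46.47)/2 × 1 = 52.1
  [1.5→2.5]: (46.47+37.40)/2 × 1 = 41.935
  [2.5→4]: (37.40+27.01)/2 × 1.5 = 48.3075
  Sum = 172.8625 mg/L·h
IV tail: 27.01/0.217 = 124.470; AUC_iv,0→∞ = 172.8625 + 124.470 = 297.3325 mg/L·h
Trapezoidal AUC_0→7.5 (oral suspension):
  [0→0.5]: (0.00+35.63)/2 × 0.5 = 8.9075
  [0.5→3.5]: (35.63+48.16)/2 × 3 = 125.685
  [3.5→7.5]: (48.16+21.02)/2 × 4 = 138.36
  Sum = 272.9525 mg/L·h
oral suspension tail: 21.02/0.217 = 96.866; AUC_ev,0→∞ = 272.9525 + 96.866 = 369.8185 mg/L·h
F = (AUC_ev/D_ev)/(AUC_iv/D_iv) = (369.8185/25)/(297.3325/10) = 14.79274/29.73325 = 0.4975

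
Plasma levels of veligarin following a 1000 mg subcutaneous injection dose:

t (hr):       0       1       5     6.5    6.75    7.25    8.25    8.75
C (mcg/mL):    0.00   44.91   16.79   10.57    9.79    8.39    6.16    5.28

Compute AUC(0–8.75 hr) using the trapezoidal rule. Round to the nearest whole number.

AUC = 184 mcg/mL·hr

Trapezoidal AUC_0→8.75:
  [0→1]: (0.00+44.91)/2 × 1 = 22.455
  [1→5]: (44.91+16.79)/2 × 4 = 123.4
  [5→6.5]: (16.79+10.57)/2 × 1.5 = 20.52
  [6.5→6.75]: (10.57+9.79)/2 × 0.25 = 2.545
  [6.75→7.25]: (9.79+8.39)/2 × 0.5 = 4.545
  [7.25→8.25]: (8.39+6.16)/2 × 1 = 7.275
  [8.25→8.75]: (6.16+5.28)/2 × 0.5 = 2.86
  Sum = 183.6 mcg/mL·hr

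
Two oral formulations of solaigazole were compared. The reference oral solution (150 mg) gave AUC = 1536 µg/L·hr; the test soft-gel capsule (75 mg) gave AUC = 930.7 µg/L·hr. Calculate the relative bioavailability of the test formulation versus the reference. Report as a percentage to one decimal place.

F_rel = 121.2%

F_rel = (AUC_test/D_test) / (AUC_ref/D_ref)
      = (930.7/75) / (1536/150)
      = 12.4093 / 10.24 = 1.2118 = 121.18%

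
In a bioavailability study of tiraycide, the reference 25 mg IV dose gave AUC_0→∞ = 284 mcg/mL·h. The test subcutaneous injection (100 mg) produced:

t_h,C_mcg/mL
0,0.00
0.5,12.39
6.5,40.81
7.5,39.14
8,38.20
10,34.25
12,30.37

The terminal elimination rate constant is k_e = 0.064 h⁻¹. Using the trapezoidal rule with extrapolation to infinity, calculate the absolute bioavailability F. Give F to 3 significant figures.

F = 0.734

Trapezoidal AUC_0→12 (subcutaneous injection):
  [0→0.5]: (0.00+12.39)/2 × 0.5 = 3.0975
  [0.5→6.5]: (12.39+40.81)/2 × 6 = 159.6
  [6.5→7.5]: (40.81+39.14)/2 × 1 = 39.975
  [7.5→8]: (39.14+38.20)/2 × 0.5 = 19.335
  [8→10]: (38.20+34.25)/2 × 2 = 72.45
  [10→12]: (34.25+30.37)/2 × 2 = 64.62
  Sum = 359.0775 mcg/mL·h
Tail: C_last/k_e = 30.37/0.064 = 474.531
AUC_0→∞ (subcutaneous injection) = 359.0775 + 474.531 = 833.6085 mcg/mL·h
F = (AUC_ev/D_ev)/(AUC_iv/D_iv) = (833.6085/100)/(284/25) = 8.336085/11.36 = 0.7338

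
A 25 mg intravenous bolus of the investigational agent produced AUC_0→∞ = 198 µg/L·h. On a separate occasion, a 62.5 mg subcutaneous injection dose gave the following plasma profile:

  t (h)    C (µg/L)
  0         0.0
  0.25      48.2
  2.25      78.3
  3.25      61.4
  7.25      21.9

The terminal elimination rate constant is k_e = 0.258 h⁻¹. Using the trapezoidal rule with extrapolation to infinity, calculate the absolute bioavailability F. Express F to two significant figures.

Trapezoidal AUC_0→7.25 (subcutaneous injection):
  [0→0.25]: (0.0+48.2)/2 × 0.25 = 6.025
  [0.25→2.25]: (48.2+78.3)/2 × 2 = 126.5
  [2.25→3.25]: (78.3+61.4)/2 × 1 = 69.85
  [3.25→7.25]: (61.4+21.9)/2 × 4 = 166.6
  Sum = 368.975 µg/L·h
Tail: C_last/k_e = 21.9/0.258 = 84.884
AUC_0→∞ (subcutaneous injection) = 368.975 + 84.884 = 453.859 µg/L·h
F = (AUC_ev/D_ev)/(AUC_iv/D_iv) = (453.859/62.5)/(198/25) = 7.261744/7.92 = 0.9169

F = 0.92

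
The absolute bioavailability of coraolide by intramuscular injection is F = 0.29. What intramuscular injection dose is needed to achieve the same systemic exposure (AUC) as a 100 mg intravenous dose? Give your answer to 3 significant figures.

For equal systemic exposure: F × D_ev = D_iv
D_ev = D_iv / F = 100 / 0.29 = 344.828 mg

D_intramuscular = 345 mg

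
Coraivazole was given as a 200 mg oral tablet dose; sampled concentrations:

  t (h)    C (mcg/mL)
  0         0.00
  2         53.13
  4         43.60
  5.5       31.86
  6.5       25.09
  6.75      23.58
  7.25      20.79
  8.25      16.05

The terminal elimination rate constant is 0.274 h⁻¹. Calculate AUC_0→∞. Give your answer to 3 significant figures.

AUC = 329 mcg/mL·h

Trapezoidal AUC_0→8.25:
  [0→2]: (0.00+53.13)/2 × 2 = 53.13
  [2→4]: (53.13+43.60)/2 × 2 = 96.73
  [4→5.5]: (43.60+31.86)/2 × 1.5 = 56.595
  [5.5→6.5]: (31.86+25.09)/2 × 1 = 28.475
  [6.5→6.75]: (25.09+23.58)/2 × 0.25 = 6.08375
  [6.75→7.25]: (23.58+20.79)/2 × 0.5 = 11.0925
  [7.25→8.25]: (20.79+16.05)/2 × 1 = 18.42
  Sum = 270.52625 mcg/mL·h
Extrapolated tail: C_last / k_e = 16.05 / 0.274 = 58.577
AUC_0→∞ = 270.52625 + 58.577 = 329.10325 mcg/mL·h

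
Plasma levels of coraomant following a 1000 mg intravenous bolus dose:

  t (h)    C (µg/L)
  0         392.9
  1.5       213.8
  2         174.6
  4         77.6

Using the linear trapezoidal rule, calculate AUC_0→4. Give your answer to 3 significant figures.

AUC = 804 µg/L·h

Trapezoidal AUC_0→4:
  [0→1.5]: (392.9+213.8)/2 × 1.5 = 455.025
  [1.5→2]: (213.8+174.6)/2 × 0.5 = 97.1
  [2→4]: (174.6+77.6)/2 × 2 = 252.2
  Sum = 804.325 µg/L·h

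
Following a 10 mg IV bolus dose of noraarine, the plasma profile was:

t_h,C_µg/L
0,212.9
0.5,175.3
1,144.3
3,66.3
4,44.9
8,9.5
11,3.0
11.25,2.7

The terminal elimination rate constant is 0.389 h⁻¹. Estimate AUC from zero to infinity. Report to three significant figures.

Trapezoidal AUC_0→11.25:
  [0→0.5]: (212.9+175.3)/2 × 0.5 = 97.05
  [0.5→1]: (175.3+144.3)/2 × 0.5 = 79.9
  [1→3]: (144.3+66.3)/2 × 2 = 210.6
  [3→4]: (66.3+44.9)/2 × 1 = 55.6
  [4→8]: (44.9+9.5)/2 × 4 = 108.8
  [8→11]: (9.5+3.0)/2 × 3 = 18.75
  [11→11.25]: (3.0+2.7)/2 × 0.25 = 0.7125
  Sum = 571.4125 µg/L·h
Extrapolated tail: C_last / k_e = 2.7 / 0.389 = 6.941
AUC_0→∞ = 571.4125 + 6.941 = 578.3535 µg/L·h

AUC = 578 µg/L·h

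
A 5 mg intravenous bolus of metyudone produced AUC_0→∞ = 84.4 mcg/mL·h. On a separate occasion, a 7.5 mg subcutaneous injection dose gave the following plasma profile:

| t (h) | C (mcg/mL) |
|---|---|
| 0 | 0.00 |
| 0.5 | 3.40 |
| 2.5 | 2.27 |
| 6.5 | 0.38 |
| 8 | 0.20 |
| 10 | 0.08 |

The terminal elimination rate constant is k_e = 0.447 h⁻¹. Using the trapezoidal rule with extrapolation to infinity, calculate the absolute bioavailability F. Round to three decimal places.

Trapezoidal AUC_0→10 (subcutaneous injection):
  [0→0.5]: (0.00+3.40)/2 × 0.5 = 0.85
  [0.5→2.5]: (3.40+2.27)/2 × 2 = 5.67
  [2.5→6.5]: (2.27+0.38)/2 × 4 = 5.3
  [6.5→8]: (0.38+0.20)/2 × 1.5 = 0.435
  [8→10]: (0.20+0.08)/2 × 2 = 0.28
  Sum = 12.535 mcg/mL·h
Tail: C_last/k_e = 0.08/0.447 = 0.179
AUC_0→∞ (subcutaneous injection) = 12.535 + 0.179 = 12.714 mcg/mL·h
F = (AUC_ev/D_ev)/(AUC_iv/D_iv) = (12.714/7.5)/(84.4/5) = 1.6952/16.88 = 0.1004

F = 0.100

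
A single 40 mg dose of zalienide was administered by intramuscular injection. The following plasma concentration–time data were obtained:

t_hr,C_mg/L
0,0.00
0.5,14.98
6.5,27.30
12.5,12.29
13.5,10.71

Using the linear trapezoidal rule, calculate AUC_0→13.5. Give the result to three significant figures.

Trapezoidal AUC_0→13.5:
  [0→0.5]: (0.00+14.98)/2 × 0.5 = 3.745
  [0.5→6.5]: (14.98+27.30)/2 × 6 = 126.84
  [6.5→12.5]: (27.30+12.29)/2 × 6 = 118.77
  [12.5→13.5]: (12.29+10.71)/2 × 1 = 11.5
  Sum = 260.855 mg/L·hr

AUC = 261 mg/L·hr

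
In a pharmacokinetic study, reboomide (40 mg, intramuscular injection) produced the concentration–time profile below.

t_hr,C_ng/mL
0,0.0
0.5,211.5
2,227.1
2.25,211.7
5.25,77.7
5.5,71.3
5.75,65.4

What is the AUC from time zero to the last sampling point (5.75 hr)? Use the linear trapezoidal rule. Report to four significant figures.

Trapezoidal AUC_0→5.75:
  [0→0.5]: (0.0+211.5)/2 × 0.5 = 52.875
  [0.5→2]: (211.5+227.1)/2 × 1.5 = 328.95
  [2→2.25]: (227.1+211.7)/2 × 0.25 = 54.85
  [2.25→5.25]: (211.7+77.7)/2 × 3 = 434.1
  [5.25→5.5]: (77.7+71.3)/2 × 0.25 = 18.625
  [5.5→5.75]: (71.3+65.4)/2 × 0.25 = 17.0875
  Sum = 906.4875 ng/mL·hr

AUC = 906.5 ng/mL·hr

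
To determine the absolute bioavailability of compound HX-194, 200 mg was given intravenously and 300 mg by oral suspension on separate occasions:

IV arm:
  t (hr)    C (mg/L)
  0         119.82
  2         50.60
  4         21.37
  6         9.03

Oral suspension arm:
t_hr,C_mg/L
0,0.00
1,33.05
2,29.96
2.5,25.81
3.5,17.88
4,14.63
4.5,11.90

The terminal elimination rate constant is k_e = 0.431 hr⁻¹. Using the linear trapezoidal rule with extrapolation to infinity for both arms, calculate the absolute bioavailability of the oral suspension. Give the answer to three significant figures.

F = 0.286

Trapezoidal AUC_0→6 (IV):
  [0→2]: (119.82+50.60)/2 × 2 = 170.42
  [2→4]: (50.60+21.37)/2 × 2 = 71.97
  [4→6]: (21.37+9.03)/2 × 2 = 30.4
  Sum = 272.79 mg/L·hr
IV tail: 9.03/0.431 = 20.951; AUC_iv,0→∞ = 272.79 + 20.951 = 293.741 mg/L·hr
Trapezoidal AUC_0→4.5 (oral suspension):
  [0→1]: (0.00+33.05)/2 × 1 = 16.525
  [1→2]: (33.05+29.96)/2 × 1 = 31.505
  [2→2.5]: (29.96+25.81)/2 × 0.5 = 13.9425
  [2.5→3.5]: (25.81+17.88)/2 × 1 = 21.845
  [3.5→4]: (17.88+14.63)/2 × 0.5 = 8.1275
  [4→4.5]: (14.63+11.90)/2 × 0.5 = 6.6325
  Sum = 98.5775 mg/L·hr
oral suspension tail: 11.90/0.431 = 27.610; AUC_ev,0→∞ = 98.5775 + 27.610 = 126.1875 mg/L·hr
F = (AUC_ev/D_ev)/(AUC_iv/D_iv) = (126.1875/300)/(293.741/200) = 0.420625/1.468705 = 0.2864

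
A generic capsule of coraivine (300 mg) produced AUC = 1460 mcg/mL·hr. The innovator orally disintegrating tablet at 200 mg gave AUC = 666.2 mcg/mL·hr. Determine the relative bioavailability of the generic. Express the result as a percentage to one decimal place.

F_rel = (AUC_test/D_test) / (AUC_ref/D_ref)
      = (1460/300) / (666.2/200)
      = 4.86667 / 3.331 = 1.4610 = 146.10%

F_rel = 146.1%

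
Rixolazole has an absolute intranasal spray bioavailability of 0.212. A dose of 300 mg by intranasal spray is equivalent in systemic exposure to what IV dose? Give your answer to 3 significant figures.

D_iv = 63.6 mg

Systemic exposure from an extravascular dose = F × D_ev, so the equivalent IV dose is F × D_ev.
D_iv = F × D_ev = 0.212 × 300 = 63.6 mg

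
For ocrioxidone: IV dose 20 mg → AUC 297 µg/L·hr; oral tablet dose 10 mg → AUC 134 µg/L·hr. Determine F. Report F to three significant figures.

F = (AUC_ev / D_ev) / (AUC_iv / D_iv)
  = (134/10) / (297/20)
  = 13.4 / 14.85 = 0.9024

F = 0.902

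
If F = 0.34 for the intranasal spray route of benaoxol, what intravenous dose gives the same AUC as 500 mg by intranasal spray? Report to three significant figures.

D_iv = 170 mg

Systemic exposure from an extravascular dose = F × D_ev, so the equivalent IV dose is F × D_ev.
D_iv = F × D_ev = 0.34 × 500 = 170 mg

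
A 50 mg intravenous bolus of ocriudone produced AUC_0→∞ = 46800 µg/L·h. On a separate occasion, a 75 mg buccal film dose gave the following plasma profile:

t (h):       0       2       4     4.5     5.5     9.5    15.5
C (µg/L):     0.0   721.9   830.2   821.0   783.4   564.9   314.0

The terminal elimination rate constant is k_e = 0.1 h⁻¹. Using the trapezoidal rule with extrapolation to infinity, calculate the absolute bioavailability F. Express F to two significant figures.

Trapezoidal AUC_0→15.5 (buccal film):
  [0→2]: (0.0+721.9)/2 × 2 = 721.9
  [2→4]: (721.9+830.2)/2 × 2 = 1552.1
  [4→4.5]: (830.2+821.0)/2 × 0.5 = 412.8
  [4.5→5.5]: (821.0+783.4)/2 × 1 = 802.2
  [5.5→9.5]: (783.4+564.9)/2 × 4 = 2696.6
  [9.5→15.5]: (564.9+314.0)/2 × 6 = 2636.7
  Sum = 8822.3 µg/L·h
Tail: C_last/k_e = 314.0/0.1 = 3140.000
AUC_0→∞ (buccal film) = 8822.3 + 3140.000 = 11962.3 µg/L·h
F = (AUC_ev/D_ev)/(AUC_iv/D_iv) = (11962.3/75)/(46800/50) = 159.497/936 = 0.1704

F = 0.17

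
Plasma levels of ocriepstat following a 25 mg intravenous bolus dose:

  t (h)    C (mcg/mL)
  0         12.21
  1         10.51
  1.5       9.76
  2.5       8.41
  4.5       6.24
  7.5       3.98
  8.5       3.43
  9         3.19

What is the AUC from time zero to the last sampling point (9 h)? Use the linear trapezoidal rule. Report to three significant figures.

Trapezoidal AUC_0→9:
  [0→1]: (12.21+10.51)/2 × 1 = 11.36
  [1→1.5]: (10.51+9.76)/2 × 0.5 = 5.0675
  [1.5→2.5]: (9.76+8.41)/2 × 1 = 9.085
  [2.5→4.5]: (8.41+6.24)/2 × 2 = 14.65
  [4.5→7.5]: (6.24+3.98)/2 × 3 = 15.33
  [7.5→8.5]: (3.98+3.43)/2 × 1 = 3.705
  [8.5→9]: (3.43+3.19)/2 × 0.5 = 1.655
  Sum = 60.8525 mcg/mL·h

AUC = 60.9 mcg/mL·h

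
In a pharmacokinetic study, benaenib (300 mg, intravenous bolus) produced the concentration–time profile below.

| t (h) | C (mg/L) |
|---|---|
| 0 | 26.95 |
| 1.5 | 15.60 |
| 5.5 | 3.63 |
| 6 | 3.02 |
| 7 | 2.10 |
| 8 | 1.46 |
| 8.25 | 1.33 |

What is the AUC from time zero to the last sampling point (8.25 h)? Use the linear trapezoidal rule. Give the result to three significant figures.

AUC = 76.7 mg/L·h

Trapezoidal AUC_0→8.25:
  [0→1.5]: (26.95+15.60)/2 × 1.5 = 31.9125
  [1.5→5.5]: (15.60+3.63)/2 × 4 = 38.46
  [5.5→6]: (3.63+3.02)/2 × 0.5 = 1.6625
  [6→7]: (3.02+2.10)/2 × 1 = 2.56
  [7→8]: (2.10+1.46)/2 × 1 = 1.78
  [8→8.25]: (1.46+1.33)/2 × 0.25 = 0.34875
  Sum = 76.72375 mg/L·h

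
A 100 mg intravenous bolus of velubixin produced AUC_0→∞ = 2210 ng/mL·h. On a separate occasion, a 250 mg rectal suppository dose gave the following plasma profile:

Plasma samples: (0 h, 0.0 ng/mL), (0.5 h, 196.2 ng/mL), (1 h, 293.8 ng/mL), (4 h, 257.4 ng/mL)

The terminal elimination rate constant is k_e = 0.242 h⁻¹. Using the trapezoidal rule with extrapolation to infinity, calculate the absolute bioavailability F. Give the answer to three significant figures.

Trapezoidal AUC_0→4 (rectal suppository):
  [0→0.5]: (0.0+196.2)/2 × 0.5 = 49.05
  [0.5→1]: (196.2+293.8)/2 × 0.5 = 122.5
  [1→4]: (293.8+257.4)/2 × 3 = 826.8
  Sum = 998.35 ng/mL·h
Tail: C_last/k_e = 257.4/0.242 = 1063.636
AUC_0→∞ (rectal suppository) = 998.35 + 1063.636 = 2061.986 ng/mL·h
F = (AUC_ev/D_ev)/(AUC_iv/D_iv) = (2061.986/250)/(2210/100) = 8.247944/22.1 = 0.3732

F = 0.373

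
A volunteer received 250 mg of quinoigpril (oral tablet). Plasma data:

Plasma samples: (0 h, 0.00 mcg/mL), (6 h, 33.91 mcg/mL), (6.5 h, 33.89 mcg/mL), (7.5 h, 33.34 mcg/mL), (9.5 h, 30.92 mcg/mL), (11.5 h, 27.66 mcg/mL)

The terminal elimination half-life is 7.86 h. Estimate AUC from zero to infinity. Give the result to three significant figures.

Trapezoidal AUC_0→11.5:
  [0→6]: (0.00+33.91)/2 × 6 = 101.73
  [6→6.5]: (33.91+33.89)/2 × 0.5 = 16.95
  [6.5→7.5]: (33.89+33.34)/2 × 1 = 33.615
  [7.5→9.5]: (33.34+30.92)/2 × 2 = 64.26
  [9.5→11.5]: (30.92+27.66)/2 × 2 = 58.58
  Sum = 275.135 mcg/mL·h
k_e = ln2 / t½ = 0.693147 / 7.86 = 0.0882 h^-1
Extrapolated tail: C_last / k_e = 27.66 / 0.0882 = 313.605
AUC_0→∞ = 275.135 + 313.605 = 588.74 mcg/mL·h

AUC = 589 mcg/mL·h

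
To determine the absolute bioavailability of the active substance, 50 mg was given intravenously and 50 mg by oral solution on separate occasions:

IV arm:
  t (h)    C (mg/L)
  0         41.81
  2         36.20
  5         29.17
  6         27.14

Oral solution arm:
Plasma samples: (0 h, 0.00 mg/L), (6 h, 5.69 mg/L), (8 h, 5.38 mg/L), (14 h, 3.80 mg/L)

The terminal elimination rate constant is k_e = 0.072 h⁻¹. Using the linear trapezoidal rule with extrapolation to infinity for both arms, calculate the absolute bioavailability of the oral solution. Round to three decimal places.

Trapezoidal AUC_0→6 (IV):
  [0→2]: (41.81+36.20)/2 × 2 = 78.01
  [2→5]: (36.20+29.17)/2 × 3 = 98.055
  [5→6]: (29.17+27.14)/2 × 1 = 28.155
  Sum = 204.22 mg/L·h
IV tail: 27.14/0.072 = 376.944; AUC_iv,0→∞ = 204.22 + 376.944 = 581.164 mg/L·h
Trapezoidal AUC_0→14 (oral solution):
  [0→6]: (0.00+5.69)/2 × 6 = 17.07
  [6→8]: (5.69+5.38)/2 × 2 = 11.07
  [8→14]: (5.38+3.80)/2 × 6 = 27.54
  Sum = 55.68 mg/L·h
oral solution tail: 3.80/0.072 = 52.778; AUC_ev,0→∞ = 55.68 + 52.778 = 108.458 mg/L·h
F = (AUC_ev/D_ev)/(AUC_iv/D_iv) = (108.458/50)/(581.164/50) = 2.16916/11.62328 = 0.1866

F = 0.187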